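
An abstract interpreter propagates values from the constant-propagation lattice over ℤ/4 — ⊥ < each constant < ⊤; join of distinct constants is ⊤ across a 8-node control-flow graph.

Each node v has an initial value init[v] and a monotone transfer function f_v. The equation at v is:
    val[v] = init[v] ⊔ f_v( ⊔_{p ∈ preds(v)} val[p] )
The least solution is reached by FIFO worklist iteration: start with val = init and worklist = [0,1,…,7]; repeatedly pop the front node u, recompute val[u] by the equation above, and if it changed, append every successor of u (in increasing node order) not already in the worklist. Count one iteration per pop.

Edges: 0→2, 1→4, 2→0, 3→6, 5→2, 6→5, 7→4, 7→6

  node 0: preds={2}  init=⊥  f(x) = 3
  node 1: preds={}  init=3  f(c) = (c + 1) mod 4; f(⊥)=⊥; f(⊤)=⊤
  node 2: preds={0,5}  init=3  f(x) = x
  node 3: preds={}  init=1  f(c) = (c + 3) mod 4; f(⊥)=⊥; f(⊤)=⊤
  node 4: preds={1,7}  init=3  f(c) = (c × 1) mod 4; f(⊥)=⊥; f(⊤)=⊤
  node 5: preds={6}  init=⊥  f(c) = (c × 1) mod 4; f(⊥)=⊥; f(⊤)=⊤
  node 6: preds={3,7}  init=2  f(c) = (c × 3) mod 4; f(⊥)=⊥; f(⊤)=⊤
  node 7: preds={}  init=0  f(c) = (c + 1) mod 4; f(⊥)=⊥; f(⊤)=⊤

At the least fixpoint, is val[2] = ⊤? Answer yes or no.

yes

Worklist (12 pops):
  #1 pop 0: in=3 → 3 (was ⊥); enqueue []
  #2 pop 1: in=⊥ → 3 (no change)
  #3 pop 2: in=3 → 3 (no change)
  #4 pop 3: in=⊥ → 1 (no change)
  #5 pop 4: in=⊤ → ⊤ (was 3); enqueue []
  #6 pop 5: in=2 → 2 (was ⊥); enqueue [2]
  #7 pop 6: in=⊤ → ⊤ (was 2); enqueue [5]
  #8 pop 7: in=⊥ → 0 (no change)
  #9 pop 2: in=⊤ → ⊤ (was 3); enqueue [0]
  #10 pop 5: in=⊤ → ⊤ (was 2); enqueue [2]
  #11 pop 0: in=⊤ → 3 (no change)
  #12 pop 2: in=⊤ → ⊤ (no change)

Fixpoint:
  val[0] = 3
  val[1] = 3
  val[2] = ⊤
  val[3] = 1
  val[4] = ⊤
  val[5] = ⊤
  val[6] = ⊤
  val[7] = 0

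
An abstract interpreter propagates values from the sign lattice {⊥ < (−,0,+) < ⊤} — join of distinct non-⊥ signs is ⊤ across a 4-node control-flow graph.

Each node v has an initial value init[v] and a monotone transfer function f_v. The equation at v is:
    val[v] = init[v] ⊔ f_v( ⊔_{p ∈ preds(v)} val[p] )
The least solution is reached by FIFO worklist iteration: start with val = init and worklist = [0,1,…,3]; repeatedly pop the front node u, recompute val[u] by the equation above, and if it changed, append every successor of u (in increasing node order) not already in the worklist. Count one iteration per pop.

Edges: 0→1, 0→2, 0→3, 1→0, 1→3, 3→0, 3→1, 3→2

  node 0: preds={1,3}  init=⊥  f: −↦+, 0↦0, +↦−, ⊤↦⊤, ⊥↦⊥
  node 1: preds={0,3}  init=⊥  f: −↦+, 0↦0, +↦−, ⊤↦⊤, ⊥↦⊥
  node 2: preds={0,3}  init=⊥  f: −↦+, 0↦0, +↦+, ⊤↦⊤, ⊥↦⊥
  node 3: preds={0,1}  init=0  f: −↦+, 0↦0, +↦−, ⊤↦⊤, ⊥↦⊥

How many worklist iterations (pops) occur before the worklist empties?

5

Iteration log — 5 steps:
  step 1. node 0  ⊔preds=0  new=0  old=⊥  +wl: 
  step 2. node 1  ⊔preds=0  new=0  old=⊥  +wl: 0
  step 3. node 2  ⊔preds=0  new=0  old=⊥  +wl: 
  step 4. node 3  ⊔preds=0  new=0  stable
  step 5. node 0  ⊔preds=0  new=0  stable

Least fixpoint reached:
  node 0: 0
  node 1: 0
  node 2: 0
  node 3: 0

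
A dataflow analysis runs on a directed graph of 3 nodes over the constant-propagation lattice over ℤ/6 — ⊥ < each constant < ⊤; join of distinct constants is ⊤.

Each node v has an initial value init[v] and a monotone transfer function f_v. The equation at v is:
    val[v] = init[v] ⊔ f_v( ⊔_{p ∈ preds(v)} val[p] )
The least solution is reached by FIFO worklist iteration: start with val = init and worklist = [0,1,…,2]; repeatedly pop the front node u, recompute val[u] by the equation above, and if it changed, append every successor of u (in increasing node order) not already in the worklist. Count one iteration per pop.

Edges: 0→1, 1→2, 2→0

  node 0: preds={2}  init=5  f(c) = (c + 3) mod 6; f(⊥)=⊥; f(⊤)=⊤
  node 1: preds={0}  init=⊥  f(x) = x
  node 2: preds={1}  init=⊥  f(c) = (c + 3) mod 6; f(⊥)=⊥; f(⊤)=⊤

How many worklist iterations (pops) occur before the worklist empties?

Trace (4 dequeues):
  [1] u=0 | in ⊥ | out 5 | ==
  [2] u=1 | in 5 | out 5 | prev ⊥ | push {}
  [3] u=2 | in 5 | out 2 | prev ⊥ | push {0}
  [4] u=0 | in 2 | out 5 | ==

Converged values:
  [0] 5
  [1] 5
  [2] 2

4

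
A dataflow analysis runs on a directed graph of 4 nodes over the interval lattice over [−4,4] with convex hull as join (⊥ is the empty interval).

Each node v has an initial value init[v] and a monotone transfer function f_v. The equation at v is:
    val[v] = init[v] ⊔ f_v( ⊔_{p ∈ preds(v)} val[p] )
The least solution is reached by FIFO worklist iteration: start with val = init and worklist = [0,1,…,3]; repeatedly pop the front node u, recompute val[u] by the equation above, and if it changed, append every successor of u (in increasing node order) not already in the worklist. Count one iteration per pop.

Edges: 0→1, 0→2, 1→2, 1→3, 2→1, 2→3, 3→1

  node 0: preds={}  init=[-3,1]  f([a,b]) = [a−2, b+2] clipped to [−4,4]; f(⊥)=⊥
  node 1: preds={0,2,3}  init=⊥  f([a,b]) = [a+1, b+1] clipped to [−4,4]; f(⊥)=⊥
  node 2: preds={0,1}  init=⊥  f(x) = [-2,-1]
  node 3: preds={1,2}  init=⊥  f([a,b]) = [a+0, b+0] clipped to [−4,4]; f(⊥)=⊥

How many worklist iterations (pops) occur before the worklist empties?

Iteration log — 11 steps:
  step 1. node 0  ⊔preds=⊥  new=[-3,1]  stable
  step 2. node 1  ⊔preds=[-3,1]  new=[-2,2]  old=⊥  +wl: 
  step 3. node 2  ⊔preds=[-3,2]  new=[-2,-1]  old=⊥  +wl: 1
  step 4. node 3  ⊔preds=[-2,2]  new=[-2,2]  old=⊥  +wl: 
  step 5. node 1  ⊔preds=[-3,2]  new=[-2,3]  old=[-2,2]  +wl: 2,3
  step 6. node 2  ⊔preds=[-3,3]  new=[-2,-1]  stable
  step 7. node 3  ⊔preds=[-2,3]  new=[-2,3]  old=[-2,2]  +wl: 1
  step 8. node 1  ⊔preds=[-3,3]  new=[-2,4]  old=[-2,3]  +wl: 2,3
  step 9. node 2  ⊔preds=[-3,4]  new=[-2,-1]  stable
  step 10. node 3  ⊔preds=[-2,4]  new=[-2,4]  old=[-2,3]  +wl: 1
  step 11. node 1  ⊔preds=[-3,4]  new=[-2,4]  stable

Least fixpoint reached:
  node 0: [-3,1]
  node 1: [-2,4]
  node 2: [-2,-1]
  node 3: [-2,4]

11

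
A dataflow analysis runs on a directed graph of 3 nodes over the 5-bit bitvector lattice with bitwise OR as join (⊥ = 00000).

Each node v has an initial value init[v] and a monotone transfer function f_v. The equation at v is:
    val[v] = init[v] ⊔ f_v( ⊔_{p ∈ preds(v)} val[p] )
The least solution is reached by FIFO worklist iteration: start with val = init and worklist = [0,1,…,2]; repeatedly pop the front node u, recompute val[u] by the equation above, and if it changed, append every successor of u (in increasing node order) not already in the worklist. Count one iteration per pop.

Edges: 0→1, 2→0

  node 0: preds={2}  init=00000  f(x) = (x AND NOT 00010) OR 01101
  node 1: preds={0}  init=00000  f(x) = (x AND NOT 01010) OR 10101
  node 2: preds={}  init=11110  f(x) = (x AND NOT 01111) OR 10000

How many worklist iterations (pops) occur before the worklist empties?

Worklist (3 pops):
  #1 pop 0: in=11110 → 11101 (was 00000); enqueue []
  #2 pop 1: in=11101 → 10101 (was 00000); enqueue []
  #3 pop 2: in=00000 → 11110 (no change)

Fixpoint:
  val[0] = 11101
  val[1] = 10101
  val[2] = 11110

3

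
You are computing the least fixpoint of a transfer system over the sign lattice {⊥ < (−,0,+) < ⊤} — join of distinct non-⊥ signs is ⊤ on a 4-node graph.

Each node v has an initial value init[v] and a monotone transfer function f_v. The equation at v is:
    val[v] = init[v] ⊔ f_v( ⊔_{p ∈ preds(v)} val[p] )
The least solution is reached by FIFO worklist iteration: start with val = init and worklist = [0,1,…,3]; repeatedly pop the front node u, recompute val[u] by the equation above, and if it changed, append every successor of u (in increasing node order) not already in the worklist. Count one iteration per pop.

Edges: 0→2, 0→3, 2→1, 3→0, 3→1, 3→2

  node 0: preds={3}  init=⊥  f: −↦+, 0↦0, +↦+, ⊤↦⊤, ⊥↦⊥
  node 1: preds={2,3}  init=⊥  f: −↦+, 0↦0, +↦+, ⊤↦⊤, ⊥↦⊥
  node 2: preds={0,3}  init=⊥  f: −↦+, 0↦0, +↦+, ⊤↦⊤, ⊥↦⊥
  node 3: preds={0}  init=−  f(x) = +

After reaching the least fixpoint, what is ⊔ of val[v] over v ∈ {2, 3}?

Trace (8 dequeues):
  [1] u=0 | in − | out + | prev ⊥ | push {}
  [2] u=1 | in − | out + | prev ⊥ | push {}
  [3] u=2 | in ⊤ | out ⊤ | prev ⊥ | push {1}
  [4] u=3 | in + | out ⊤ | prev − | push {0,2}
  [5] u=1 | in ⊤ | out ⊤ | prev + | push {}
  [6] u=0 | in ⊤ | out ⊤ | prev + | push {3}
  [7] u=2 | in ⊤ | out ⊤ | ==
  [8] u=3 | in ⊤ | out ⊤ | ==

Converged values:
  [0] ⊤
  [1] ⊤
  [2] ⊤
  [3] ⊤

⊤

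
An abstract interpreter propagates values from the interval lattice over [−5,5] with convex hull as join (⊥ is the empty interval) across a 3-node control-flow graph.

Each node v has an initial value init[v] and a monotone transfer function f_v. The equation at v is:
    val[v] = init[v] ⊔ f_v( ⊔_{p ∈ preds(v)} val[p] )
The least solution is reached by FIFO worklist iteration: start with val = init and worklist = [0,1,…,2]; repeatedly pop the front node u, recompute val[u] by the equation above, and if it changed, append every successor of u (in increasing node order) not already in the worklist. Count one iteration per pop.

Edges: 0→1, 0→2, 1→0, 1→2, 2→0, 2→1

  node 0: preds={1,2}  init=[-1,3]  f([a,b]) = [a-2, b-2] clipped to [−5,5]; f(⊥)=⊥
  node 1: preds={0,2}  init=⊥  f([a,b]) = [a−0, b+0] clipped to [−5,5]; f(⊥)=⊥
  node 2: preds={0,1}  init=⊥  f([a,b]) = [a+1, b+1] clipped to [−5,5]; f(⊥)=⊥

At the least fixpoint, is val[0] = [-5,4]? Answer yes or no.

no

Trace (11 dequeues):
  [1] u=0 | in ⊥ | out [-1,3] | ==
  [2] u=1 | in [-1,3] | out [-1,3] | prev ⊥ | push {0}
  [3] u=2 | in [-1,3] | out [0,4] | prev ⊥ | push {1}
  [4] u=0 | in [-1,4] | out [-3,3] | prev [-1,3] | push {2}
  [5] u=1 | in [-3,4] | out [-3,4] | prev [-1,3] | push {0}
  [6] u=2 | in [-3,4] | out [-2,5] | prev [0,4] | push {1}
  [7] u=0 | in [-3,5] | out [-5,3] | prev [-3,3] | push {2}
  [8] u=1 | in [-5,5] | out [-5,5] | prev [-3,4] | push {0}
  [9] u=2 | in [-5,5] | out [-4,5] | prev [-2,5] | push {1}
  [10] u=0 | in [-5,5] | out [-5,3] | ==
  [11] u=1 | in [-5,5] | out [-5,5] | ==

Converged values:
  [0] [-5,3]
  [1] [-5,5]
  [2] [-4,5]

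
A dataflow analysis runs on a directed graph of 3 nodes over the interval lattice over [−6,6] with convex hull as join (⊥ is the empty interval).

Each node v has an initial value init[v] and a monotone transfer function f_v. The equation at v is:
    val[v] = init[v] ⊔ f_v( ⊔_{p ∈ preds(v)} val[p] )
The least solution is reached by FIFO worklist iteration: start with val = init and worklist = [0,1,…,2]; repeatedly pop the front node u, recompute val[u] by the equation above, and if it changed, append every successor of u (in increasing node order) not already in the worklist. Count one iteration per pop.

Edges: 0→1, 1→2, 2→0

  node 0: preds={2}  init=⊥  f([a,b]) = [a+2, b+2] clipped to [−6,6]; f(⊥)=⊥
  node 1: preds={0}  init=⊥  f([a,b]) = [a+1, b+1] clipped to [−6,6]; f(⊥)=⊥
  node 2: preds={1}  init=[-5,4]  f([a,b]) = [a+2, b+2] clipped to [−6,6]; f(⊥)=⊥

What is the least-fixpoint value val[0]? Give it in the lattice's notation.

[-3,6]

Iteration log — 4 steps:
  step 1. node 0  ⊔preds=[-5,4]  new=[-3,6]  old=⊥  +wl: 
  step 2. node 1  ⊔preds=[-3,6]  new=[-2,6]  old=⊥  +wl: 
  step 3. node 2  ⊔preds=[-2,6]  new=[-5,6]  old=[-5,4]  +wl: 0
  step 4. node 0  ⊔preds=[-5,6]  new=[-3,6]  stable

Least fixpoint reached:
  node 0: [-3,6]
  node 1: [-2,6]
  node 2: [-5,6]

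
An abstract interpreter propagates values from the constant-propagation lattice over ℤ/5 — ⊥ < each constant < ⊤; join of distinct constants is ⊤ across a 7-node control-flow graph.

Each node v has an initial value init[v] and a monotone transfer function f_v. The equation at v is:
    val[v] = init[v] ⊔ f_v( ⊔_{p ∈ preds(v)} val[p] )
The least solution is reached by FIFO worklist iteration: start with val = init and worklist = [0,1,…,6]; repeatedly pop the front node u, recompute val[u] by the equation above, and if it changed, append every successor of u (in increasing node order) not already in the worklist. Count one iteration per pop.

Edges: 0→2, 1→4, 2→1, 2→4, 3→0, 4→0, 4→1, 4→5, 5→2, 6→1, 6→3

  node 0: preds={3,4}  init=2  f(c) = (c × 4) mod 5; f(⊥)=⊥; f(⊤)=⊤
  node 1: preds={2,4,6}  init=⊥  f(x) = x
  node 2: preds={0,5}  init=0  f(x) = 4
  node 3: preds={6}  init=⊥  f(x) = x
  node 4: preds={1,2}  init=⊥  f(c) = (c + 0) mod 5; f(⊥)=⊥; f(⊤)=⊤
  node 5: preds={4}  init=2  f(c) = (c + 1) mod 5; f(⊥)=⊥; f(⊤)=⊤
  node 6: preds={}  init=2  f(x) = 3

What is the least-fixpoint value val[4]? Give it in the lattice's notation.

Worklist (12 pops):
  #1 pop 0: in=⊥ → 2 (no change)
  #2 pop 1: in=⊤ → ⊤ (was ⊥); enqueue []
  #3 pop 2: in=2 → ⊤ (was 0); enqueue [1]
  #4 pop 3: in=2 → 2 (was ⊥); enqueue [0]
  #5 pop 4: in=⊤ → ⊤ (was ⊥); enqueue []
  #6 pop 5: in=⊤ → ⊤ (was 2); enqueue [2]
  #7 pop 6: in=⊥ → ⊤ (was 2); enqueue [3]
  #8 pop 1: in=⊤ → ⊤ (no change)
  #9 pop 0: in=⊤ → ⊤ (was 2); enqueue []
  #10 pop 2: in=⊤ → ⊤ (no change)
  #11 pop 3: in=⊤ → ⊤ (was 2); enqueue [0]
  #12 pop 0: in=⊤ → ⊤ (no change)

Fixpoint:
  val[0] = ⊤
  val[1] = ⊤
  val[2] = ⊤
  val[3] = ⊤
  val[4] = ⊤
  val[5] = ⊤
  val[6] = ⊤

⊤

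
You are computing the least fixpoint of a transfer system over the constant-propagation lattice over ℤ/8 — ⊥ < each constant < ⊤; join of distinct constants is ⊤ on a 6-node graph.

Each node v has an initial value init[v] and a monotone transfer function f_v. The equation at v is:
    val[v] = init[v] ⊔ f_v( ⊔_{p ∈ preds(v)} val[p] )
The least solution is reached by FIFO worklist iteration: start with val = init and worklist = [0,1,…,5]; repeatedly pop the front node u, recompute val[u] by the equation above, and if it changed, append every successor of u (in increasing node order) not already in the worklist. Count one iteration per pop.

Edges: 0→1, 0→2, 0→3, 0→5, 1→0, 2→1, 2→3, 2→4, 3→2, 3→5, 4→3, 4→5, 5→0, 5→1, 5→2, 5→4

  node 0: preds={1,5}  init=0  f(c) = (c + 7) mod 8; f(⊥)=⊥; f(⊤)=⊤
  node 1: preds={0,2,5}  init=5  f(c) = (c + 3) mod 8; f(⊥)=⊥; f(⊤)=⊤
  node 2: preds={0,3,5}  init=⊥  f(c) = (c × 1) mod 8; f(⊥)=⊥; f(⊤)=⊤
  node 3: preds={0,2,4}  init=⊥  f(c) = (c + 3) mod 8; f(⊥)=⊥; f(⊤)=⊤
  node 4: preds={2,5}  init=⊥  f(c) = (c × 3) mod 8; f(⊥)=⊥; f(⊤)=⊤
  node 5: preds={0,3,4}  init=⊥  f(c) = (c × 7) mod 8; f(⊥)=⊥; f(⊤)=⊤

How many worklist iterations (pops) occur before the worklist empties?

Iteration log — 11 steps:
  step 1. node 0  ⊔preds=5  new=⊤  old=0  +wl: 
  step 2. node 1  ⊔preds=⊤  new=⊤  old=5  +wl: 0
  step 3. node 2  ⊔preds=⊤  new=⊤  old=⊥  +wl: 1
  step 4. node 3  ⊔preds=⊤  new=⊤  old=⊥  +wl: 2
  step 5. node 4  ⊔preds=⊤  new=⊤  old=⊥  +wl: 3
  step 6. node 5  ⊔preds=⊤  new=⊤  old=⊥  +wl: 4
  step 7. node 0  ⊔preds=⊤  new=⊤  stable
  step 8. node 1  ⊔preds=⊤  new=⊤  stable
  step 9. node 2  ⊔preds=⊤  new=⊤  stable
  step 10. node 3  ⊔preds=⊤  new=⊤  stable
  step 11. node 4  ⊔preds=⊤  new=⊤  stable

Least fixpoint reached:
  node 0: ⊤
  node 1: ⊤
  node 2: ⊤
  node 3: ⊤
  node 4: ⊤
  node 5: ⊤

11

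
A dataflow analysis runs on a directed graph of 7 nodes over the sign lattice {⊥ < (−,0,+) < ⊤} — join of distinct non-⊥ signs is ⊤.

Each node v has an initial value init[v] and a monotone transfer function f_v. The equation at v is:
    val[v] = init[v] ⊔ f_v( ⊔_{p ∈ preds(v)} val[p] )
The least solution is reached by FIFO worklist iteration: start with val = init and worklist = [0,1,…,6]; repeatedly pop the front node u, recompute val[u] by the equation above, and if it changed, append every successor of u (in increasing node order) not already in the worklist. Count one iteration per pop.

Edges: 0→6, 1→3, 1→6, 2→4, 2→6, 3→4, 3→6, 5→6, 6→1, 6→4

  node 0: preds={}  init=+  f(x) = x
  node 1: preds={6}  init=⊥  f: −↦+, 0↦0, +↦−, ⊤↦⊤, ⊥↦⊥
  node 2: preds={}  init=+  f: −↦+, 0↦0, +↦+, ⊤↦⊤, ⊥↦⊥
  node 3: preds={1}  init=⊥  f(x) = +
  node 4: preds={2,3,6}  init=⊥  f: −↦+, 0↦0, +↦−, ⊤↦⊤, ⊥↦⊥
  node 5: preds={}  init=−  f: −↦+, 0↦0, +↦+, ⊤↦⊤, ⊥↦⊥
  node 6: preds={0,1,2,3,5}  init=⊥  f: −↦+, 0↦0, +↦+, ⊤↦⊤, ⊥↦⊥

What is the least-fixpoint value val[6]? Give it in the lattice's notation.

⊤

Iteration log — 11 steps:
  step 1. node 0  ⊔preds=⊥  new=+  stable
  step 2. node 1  ⊔preds=⊥  new=⊥  stable
  step 3. node 2  ⊔preds=⊥  new=+  stable
  step 4. node 3  ⊔preds=⊥  new=+  old=⊥  +wl: 
  step 5. node 4  ⊔preds=+  new=−  old=⊥  +wl: 
  step 6. node 5  ⊔preds=⊥  new=−  stable
  step 7. node 6  ⊔preds=⊤  new=⊤  old=⊥  +wl: 1,4
  step 8. node 1  ⊔preds=⊤  new=⊤  old=⊥  +wl: 3,6
  step 9. node 4  ⊔preds=⊤  new=⊤  old=−  +wl: 
  step 10. node 3  ⊔preds=⊤  new=+  stable
  step 11. node 6  ⊔preds=⊤  new=⊤  stable

Least fixpoint reached:
  node 0: +
  node 1: ⊤
  node 2: +
  node 3: +
  node 4: ⊤
  node 5: −
  node 6: ⊤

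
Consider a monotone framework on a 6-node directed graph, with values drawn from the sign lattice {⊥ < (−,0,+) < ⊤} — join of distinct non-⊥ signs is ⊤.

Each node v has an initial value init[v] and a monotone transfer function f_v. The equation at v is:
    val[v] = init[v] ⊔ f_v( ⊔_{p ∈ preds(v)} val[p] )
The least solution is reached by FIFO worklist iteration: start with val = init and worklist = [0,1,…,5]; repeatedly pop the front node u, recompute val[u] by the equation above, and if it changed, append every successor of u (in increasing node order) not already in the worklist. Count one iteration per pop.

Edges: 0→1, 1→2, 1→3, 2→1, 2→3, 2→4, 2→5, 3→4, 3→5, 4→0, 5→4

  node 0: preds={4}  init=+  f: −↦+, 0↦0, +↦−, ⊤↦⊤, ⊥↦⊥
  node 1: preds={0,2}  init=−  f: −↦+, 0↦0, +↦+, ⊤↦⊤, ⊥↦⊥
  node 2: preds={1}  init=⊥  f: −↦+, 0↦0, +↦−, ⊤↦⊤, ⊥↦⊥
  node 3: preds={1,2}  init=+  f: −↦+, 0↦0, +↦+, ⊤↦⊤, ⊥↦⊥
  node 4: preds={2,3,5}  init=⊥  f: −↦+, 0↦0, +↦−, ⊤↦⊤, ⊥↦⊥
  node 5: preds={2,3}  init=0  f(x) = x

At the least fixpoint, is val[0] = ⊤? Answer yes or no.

yes

Iteration log — 10 steps:
  step 1. node 0  ⊔preds=⊥  new=+  stable
  step 2. node 1  ⊔preds=+  new=⊤  old=−  +wl: 
  step 3. node 2  ⊔preds=⊤  new=⊤  old=⊥  +wl: 1
  step 4. node 3  ⊔preds=⊤  new=⊤  old=+  +wl: 
  step 5. node 4  ⊔preds=⊤  new=⊤  old=⊥  +wl: 0
  step 6. node 5  ⊔preds=⊤  new=⊤  old=0  +wl: 4
  step 7. node 1  ⊔preds=⊤  new=⊤  stable
  step 8. node 0  ⊔preds=⊤  new=⊤  old=+  +wl: 1
  step 9. node 4  ⊔preds=⊤  new=⊤  stable
  step 10. node 1  ⊔preds=⊤  new=⊤  stable

Least fixpoint reached:
  node 0: ⊤
  node 1: ⊤
  node 2: ⊤
  node 3: ⊤
  node 4: ⊤
  node 5: ⊤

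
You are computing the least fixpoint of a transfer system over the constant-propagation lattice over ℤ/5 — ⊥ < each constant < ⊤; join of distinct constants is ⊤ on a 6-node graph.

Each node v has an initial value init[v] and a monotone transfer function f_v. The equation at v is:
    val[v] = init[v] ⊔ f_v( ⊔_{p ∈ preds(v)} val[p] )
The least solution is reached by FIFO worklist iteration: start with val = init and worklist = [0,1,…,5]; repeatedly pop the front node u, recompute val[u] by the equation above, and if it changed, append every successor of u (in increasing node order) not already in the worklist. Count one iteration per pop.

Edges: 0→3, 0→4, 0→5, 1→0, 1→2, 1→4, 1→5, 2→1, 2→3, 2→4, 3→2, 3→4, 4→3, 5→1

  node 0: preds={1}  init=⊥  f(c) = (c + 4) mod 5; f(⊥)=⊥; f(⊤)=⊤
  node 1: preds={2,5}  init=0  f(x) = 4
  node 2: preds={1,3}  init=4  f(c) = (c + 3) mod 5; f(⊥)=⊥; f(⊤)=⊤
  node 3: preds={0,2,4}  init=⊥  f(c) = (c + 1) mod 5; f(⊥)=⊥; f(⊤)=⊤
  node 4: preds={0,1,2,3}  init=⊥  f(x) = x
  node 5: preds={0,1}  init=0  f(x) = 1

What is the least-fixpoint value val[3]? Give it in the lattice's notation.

⊤

Worklist (12 pops):
  #1 pop 0: in=0 → 4 (was ⊥); enqueue []
  #2 pop 1: in=⊤ → ⊤ (was 0); enqueue [0]
  #3 pop 2: in=⊤ → ⊤ (was 4); enqueue [1]
  #4 pop 3: in=⊤ → ⊤ (was ⊥); enqueue [2]
  #5 pop 4: in=⊤ → ⊤ (was ⊥); enqueue [3]
  #6 pop 5: in=⊤ → ⊤ (was 0); enqueue []
  #7 pop 0: in=⊤ → ⊤ (was 4); enqueue [4,5]
  #8 pop 1: in=⊤ → ⊤ (no change)
  #9 pop 2: in=⊤ → ⊤ (no change)
  #10 pop 3: in=⊤ → ⊤ (no change)
  #11 pop 4: in=⊤ → ⊤ (no change)
  #12 pop 5: in=⊤ → ⊤ (no change)

Fixpoint:
  val[0] = ⊤
  val[1] = ⊤
  val[2] = ⊤
  val[3] = ⊤
  val[4] = ⊤
  val[5] = ⊤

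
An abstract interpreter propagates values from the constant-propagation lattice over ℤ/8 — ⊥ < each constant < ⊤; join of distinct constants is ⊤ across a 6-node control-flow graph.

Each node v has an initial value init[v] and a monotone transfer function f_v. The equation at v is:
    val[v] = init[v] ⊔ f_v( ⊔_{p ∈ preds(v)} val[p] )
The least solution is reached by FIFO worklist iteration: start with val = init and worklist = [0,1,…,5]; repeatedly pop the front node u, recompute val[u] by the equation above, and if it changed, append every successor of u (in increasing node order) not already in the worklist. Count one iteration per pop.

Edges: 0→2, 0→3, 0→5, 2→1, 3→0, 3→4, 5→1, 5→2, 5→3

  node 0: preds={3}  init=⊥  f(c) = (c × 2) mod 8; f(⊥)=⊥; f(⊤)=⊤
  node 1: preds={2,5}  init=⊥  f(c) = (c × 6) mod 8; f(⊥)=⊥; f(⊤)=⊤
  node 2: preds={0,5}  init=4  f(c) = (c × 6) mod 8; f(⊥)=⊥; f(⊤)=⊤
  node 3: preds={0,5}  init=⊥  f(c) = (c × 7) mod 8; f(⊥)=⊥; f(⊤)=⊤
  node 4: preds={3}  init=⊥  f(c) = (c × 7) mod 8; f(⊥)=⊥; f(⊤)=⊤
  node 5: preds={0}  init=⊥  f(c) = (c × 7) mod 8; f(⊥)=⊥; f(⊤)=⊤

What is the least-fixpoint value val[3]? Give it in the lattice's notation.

Trace (6 dequeues):
  [1] u=0 | in ⊥ | out ⊥ | ==
  [2] u=1 | in 4 | out 0 | prev ⊥ | push {}
  [3] u=2 | in ⊥ | out 4 | ==
  [4] u=3 | in ⊥ | out ⊥ | ==
  [5] u=4 | in ⊥ | out ⊥ | ==
  [6] u=5 | in ⊥ | out ⊥ | ==

Converged values:
  [0] ⊥
  [1] 0
  [2] 4
  [3] ⊥
  [4] ⊥
  [5] ⊥

⊥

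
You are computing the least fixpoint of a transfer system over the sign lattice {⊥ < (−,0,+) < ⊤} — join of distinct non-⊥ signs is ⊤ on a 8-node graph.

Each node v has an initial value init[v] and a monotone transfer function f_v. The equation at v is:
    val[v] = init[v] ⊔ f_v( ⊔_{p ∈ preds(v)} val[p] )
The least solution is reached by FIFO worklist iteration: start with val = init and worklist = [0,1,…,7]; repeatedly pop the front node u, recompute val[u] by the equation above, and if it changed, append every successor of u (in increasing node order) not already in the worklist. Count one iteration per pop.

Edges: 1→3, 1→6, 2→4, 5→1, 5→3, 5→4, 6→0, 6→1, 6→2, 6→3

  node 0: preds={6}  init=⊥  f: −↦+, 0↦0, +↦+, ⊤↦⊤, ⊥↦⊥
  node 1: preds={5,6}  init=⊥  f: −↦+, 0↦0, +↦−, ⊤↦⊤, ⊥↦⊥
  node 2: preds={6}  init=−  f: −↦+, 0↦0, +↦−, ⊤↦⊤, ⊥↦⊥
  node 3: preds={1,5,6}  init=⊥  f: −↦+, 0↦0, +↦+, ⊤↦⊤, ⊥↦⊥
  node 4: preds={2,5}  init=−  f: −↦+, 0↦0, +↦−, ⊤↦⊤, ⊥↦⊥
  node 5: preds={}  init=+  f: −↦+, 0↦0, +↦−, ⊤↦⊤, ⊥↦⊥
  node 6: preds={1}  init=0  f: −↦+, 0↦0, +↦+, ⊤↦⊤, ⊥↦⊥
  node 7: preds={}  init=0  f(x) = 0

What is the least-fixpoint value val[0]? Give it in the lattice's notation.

⊤

Trace (12 dequeues):
  [1] u=0 | in 0 | out 0 | prev ⊥ | push {}
  [2] u=1 | in ⊤ | out ⊤ | prev ⊥ | push {}
  [3] u=2 | in 0 | out ⊤ | prev − | push {}
  [4] u=3 | in ⊤ | out ⊤ | prev ⊥ | push {}
  [5] u=4 | in ⊤ | out ⊤ | prev − | push {}
  [6] u=5 | in ⊥ | out + | ==
  [7] u=6 | in ⊤ | out ⊤ | prev 0 | push {0,1,2,3}
  [8] u=7 | in ⊥ | out 0 | ==
  [9] u=0 | in ⊤ | out ⊤ | prev 0 | push {}
  [10] u=1 | in ⊤ | out ⊤ | ==
  [11] u=2 | in ⊤ | out ⊤ | ==
  [12] u=3 | in ⊤ | out ⊤ | ==

Converged values:
  [0] ⊤
  [1] ⊤
  [2] ⊤
  [3] ⊤
  [4] ⊤
  [5] +
  [6] ⊤
  [7] 0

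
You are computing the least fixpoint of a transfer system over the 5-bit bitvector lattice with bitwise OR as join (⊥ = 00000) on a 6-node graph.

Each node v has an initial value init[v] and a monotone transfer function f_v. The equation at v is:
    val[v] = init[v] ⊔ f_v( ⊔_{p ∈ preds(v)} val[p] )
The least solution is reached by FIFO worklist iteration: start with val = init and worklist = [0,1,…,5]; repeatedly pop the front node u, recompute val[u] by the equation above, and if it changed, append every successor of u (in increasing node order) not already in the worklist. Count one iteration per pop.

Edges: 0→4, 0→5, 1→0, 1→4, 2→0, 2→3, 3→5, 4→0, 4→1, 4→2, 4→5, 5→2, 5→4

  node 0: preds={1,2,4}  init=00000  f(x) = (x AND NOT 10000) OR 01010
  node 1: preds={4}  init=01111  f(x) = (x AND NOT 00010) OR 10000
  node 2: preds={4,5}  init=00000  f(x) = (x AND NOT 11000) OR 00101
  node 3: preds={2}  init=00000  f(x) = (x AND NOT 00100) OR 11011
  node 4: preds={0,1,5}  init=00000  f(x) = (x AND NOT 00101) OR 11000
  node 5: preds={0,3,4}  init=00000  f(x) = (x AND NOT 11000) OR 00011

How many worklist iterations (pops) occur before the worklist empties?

12

Trace (12 dequeues):
  [1] u=0 | in 01111 | out 01111 | prev 00000 | push {}
  [2] u=1 | in 00000 | out 11111 | prev 01111 | push {0}
  [3] u=2 | in 00000 | out 00101 | prev 00000 | push {}
  [4] u=3 | in 00101 | out 11011 | prev 00000 | push {}
  [5] u=4 | in 11111 | out 11010 | prev 00000 | push {1,2}
  [6] u=5 | in 11111 | out 00111 | prev 00000 | push {4}
  [7] u=0 | in 11111 | out 01111 | ==
  [8] u=1 | in 11010 | out 11111 | ==
  [9] u=2 | in 11111 | out 00111 | prev 00101 | push {0,3}
  [10] u=4 | in 11111 | out 11010 | ==
  [11] u=0 | in 11111 | out 01111 | ==
  [12] u=3 | in 00111 | out 11011 | ==

Converged values:
  [0] 01111
  [1] 11111
  [2] 00111
  [3] 11011
  [4] 11010
  [5] 00111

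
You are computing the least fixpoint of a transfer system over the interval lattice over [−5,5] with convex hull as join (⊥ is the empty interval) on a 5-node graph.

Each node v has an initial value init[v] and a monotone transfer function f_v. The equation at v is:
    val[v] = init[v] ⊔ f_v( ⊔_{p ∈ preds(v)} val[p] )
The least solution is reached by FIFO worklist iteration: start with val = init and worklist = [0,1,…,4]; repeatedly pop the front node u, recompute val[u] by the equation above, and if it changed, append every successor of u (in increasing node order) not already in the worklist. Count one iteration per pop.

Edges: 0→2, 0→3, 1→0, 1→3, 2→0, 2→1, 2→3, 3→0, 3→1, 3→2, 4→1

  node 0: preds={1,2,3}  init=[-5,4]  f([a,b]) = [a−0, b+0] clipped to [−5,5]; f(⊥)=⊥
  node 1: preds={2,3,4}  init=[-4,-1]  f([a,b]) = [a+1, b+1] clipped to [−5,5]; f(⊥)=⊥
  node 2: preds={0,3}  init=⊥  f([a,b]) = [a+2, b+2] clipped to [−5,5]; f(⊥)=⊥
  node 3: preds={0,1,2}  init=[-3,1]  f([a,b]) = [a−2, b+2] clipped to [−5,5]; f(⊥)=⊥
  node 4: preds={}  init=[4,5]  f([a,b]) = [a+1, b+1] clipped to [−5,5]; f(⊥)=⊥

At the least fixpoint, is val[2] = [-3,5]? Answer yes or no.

yes

Iteration log — 9 steps:
  step 1. node 0  ⊔preds=[-4,1]  new=[-5,4]  stable
  step 2. node 1  ⊔preds=[-3,5]  new=[-4,5]  old=[-4,-1]  +wl: 0
  step 3. node 2  ⊔preds=[-5,4]  new=[-3,5]  old=⊥  +wl: 1
  step 4. node 3  ⊔preds=[-5,5]  new=[-5,5]  old=[-3,1]  +wl: 2
  step 5. node 4  ⊔preds=⊥  new=[4,5]  stable
  step 6. node 0  ⊔preds=[-5,5]  new=[-5,5]  old=[-5,4]  +wl: 3
  step 7. node 1  ⊔preds=[-5,5]  new=[-4,5]  stable
  step 8. node 2  ⊔preds=[-5,5]  new=[-3,5]  stable
  step 9. node 3  ⊔preds=[-5,5]  new=[-5,5]  stable

Least fixpoint reached:
  node 0: [-5,5]
  node 1: [-4,5]
  node 2: [-3,5]
  node 3: [-5,5]
  node 4: [4,5]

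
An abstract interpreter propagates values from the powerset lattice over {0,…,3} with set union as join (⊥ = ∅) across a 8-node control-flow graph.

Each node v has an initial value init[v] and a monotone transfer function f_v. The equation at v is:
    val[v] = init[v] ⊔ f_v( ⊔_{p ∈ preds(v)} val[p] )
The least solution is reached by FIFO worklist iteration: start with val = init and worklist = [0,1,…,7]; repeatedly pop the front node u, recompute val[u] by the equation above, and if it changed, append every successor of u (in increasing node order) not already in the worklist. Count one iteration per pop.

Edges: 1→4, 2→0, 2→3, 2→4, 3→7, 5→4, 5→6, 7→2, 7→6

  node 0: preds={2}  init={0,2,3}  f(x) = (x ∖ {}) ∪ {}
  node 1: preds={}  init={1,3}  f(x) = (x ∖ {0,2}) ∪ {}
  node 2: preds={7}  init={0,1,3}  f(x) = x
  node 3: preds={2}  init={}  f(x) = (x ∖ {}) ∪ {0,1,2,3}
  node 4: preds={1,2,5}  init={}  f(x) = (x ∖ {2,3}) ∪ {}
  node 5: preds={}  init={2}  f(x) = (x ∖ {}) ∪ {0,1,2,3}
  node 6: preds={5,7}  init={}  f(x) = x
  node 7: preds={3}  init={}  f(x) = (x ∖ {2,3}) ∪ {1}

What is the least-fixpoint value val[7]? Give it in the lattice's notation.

Iteration log — 11 steps:
  step 1. node 0  ⊔preds={0,1,3}  new={0,1,2,3}  old={0,2,3}  +wl: 
  step 2. node 1  ⊔preds={}  new={1,3}  stable
  step 3. node 2  ⊔preds={}  new={0,1,3}  stable
  step 4. node 3  ⊔preds={0,1,3}  new={0,1,2,3}  old={}  +wl: 
  step 5. node 4  ⊔preds={0,1,2,3}  new={0,1}  old={}  +wl: 
  step 6. node 5  ⊔preds={}  new={0,1,2,3}  old={2}  +wl: 4
  step 7. node 6  ⊔preds={0,1,2,3}  new={0,1,2,3}  old={}  +wl: 
  step 8. node 7  ⊔preds={0,1,2,3}  new={0,1}  old={}  +wl: 2,6
  step 9. node 4  ⊔preds={0,1,2,3}  new={0,1}  stable
  step 10. node 2  ⊔preds={0,1}  new={0,1,3}  stable
  step 11. node 6  ⊔preds={0,1,2,3}  new={0,1,2,3}  stable

Least fixpoint reached:
  node 0: {0,1,2,3}
  node 1: {1,3}
  node 2: {0,1,3}
  node 3: {0,1,2,3}
  node 4: {0,1}
  node 5: {0,1,2,3}
  node 6: {0,1,2,3}
  node 7: {0,1}

{0,1}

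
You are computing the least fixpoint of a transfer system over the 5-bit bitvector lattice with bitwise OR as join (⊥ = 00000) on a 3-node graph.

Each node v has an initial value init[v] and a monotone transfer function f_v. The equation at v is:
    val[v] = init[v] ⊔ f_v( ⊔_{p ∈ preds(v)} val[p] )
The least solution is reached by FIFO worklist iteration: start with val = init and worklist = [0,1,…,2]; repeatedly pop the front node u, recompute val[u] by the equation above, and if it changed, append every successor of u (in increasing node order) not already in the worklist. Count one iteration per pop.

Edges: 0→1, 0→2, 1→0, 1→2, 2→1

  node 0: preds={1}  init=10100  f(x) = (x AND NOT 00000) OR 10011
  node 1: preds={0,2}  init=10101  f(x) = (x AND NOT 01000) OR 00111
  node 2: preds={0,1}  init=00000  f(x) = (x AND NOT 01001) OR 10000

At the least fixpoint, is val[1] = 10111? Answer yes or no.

Trace (5 dequeues):
  [1] u=0 | in 10101 | out 10111 | prev 10100 | push {}
  [2] u=1 | in 10111 | out 10111 | prev 10101 | push {0}
  [3] u=2 | in 10111 | out 10110 | prev 00000 | push {1}
  [4] u=0 | in 10111 | out 10111 | ==
  [5] u=1 | in 10111 | out 10111 | ==

Converged values:
  [0] 10111
  [1] 10111
  [2] 10110

yes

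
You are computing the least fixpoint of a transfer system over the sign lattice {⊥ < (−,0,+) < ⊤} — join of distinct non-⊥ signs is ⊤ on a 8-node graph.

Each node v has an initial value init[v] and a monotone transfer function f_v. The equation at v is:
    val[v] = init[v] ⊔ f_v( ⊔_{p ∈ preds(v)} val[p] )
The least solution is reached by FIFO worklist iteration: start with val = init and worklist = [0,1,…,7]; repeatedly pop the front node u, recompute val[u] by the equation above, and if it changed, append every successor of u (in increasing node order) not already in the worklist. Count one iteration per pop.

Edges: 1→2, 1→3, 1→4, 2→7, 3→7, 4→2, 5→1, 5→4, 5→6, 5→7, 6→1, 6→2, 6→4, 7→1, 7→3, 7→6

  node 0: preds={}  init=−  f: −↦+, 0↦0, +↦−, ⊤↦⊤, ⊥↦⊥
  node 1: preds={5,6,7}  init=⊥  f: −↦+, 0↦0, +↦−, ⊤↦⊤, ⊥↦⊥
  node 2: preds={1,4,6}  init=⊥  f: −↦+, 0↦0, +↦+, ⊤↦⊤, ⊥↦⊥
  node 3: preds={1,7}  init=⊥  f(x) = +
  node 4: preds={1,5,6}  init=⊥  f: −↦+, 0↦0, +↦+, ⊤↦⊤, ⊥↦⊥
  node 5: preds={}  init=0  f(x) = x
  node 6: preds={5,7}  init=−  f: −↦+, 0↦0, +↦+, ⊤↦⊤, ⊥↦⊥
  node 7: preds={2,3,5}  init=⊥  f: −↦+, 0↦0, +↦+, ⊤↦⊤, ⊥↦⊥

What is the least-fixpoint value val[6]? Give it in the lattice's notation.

Worklist (13 pops):
  #1 pop 0: in=⊥ → − (no change)
  #2 pop 1: in=⊤ → ⊤ (was ⊥); enqueue []
  #3 pop 2: in=⊤ → ⊤ (was ⊥); enqueue []
  #4 pop 3: in=⊤ → + (was ⊥); enqueue []
  #5 pop 4: in=⊤ → ⊤ (was ⊥); enqueue [2]
  #6 pop 5: in=⊥ → 0 (no change)
  #7 pop 6: in=0 → ⊤ (was −); enqueue [1,4]
  #8 pop 7: in=⊤ → ⊤ (was ⊥); enqueue [3,6]
  #9 pop 2: in=⊤ → ⊤ (no change)
  #10 pop 1: in=⊤ → ⊤ (no change)
  #11 pop 4: in=⊤ → ⊤ (no change)
  #12 pop 3: in=⊤ → + (no change)
  #13 pop 6: in=⊤ → ⊤ (no change)

Fixpoint:
  val[0] = −
  val[1] = ⊤
  val[2] = ⊤
  val[3] = +
  val[4] = ⊤
  val[5] = 0
  val[6] = ⊤
  val[7] = ⊤

⊤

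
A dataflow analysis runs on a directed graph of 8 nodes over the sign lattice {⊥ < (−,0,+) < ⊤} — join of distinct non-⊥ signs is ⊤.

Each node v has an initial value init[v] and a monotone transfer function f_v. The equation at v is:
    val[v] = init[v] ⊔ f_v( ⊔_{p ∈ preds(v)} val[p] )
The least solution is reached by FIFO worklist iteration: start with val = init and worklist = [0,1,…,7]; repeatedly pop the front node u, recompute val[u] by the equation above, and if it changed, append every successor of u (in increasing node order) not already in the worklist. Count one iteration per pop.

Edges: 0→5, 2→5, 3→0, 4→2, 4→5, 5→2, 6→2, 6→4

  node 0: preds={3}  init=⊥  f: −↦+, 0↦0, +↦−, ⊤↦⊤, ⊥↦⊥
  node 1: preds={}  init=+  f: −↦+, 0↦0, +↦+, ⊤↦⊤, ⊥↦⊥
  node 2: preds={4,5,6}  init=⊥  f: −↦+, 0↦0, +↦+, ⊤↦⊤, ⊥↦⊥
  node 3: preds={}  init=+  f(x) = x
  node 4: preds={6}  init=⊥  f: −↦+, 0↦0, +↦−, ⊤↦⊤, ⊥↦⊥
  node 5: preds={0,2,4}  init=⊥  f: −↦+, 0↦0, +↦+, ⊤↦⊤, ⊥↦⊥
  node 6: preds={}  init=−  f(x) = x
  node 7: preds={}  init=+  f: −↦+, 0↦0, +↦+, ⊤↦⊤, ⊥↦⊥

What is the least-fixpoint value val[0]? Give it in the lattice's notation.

Iteration log — 10 steps:
  step 1. node 0  ⊔preds=+  new=−  old=⊥  +wl: 
  step 2. node 1  ⊔preds=⊥  new=+  stable
  step 3. node 2  ⊔preds=−  new=+  old=⊥  +wl: 
  step 4. node 3  ⊔preds=⊥  new=+  stable
  step 5. node 4  ⊔preds=−  new=+  old=⊥  +wl: 2
  step 6. node 5  ⊔preds=⊤  new=⊤  old=⊥  +wl: 
  step 7. node 6  ⊔preds=⊥  new=−  stable
  step 8. node 7  ⊔preds=⊥  new=+  stable
  step 9. node 2  ⊔preds=⊤  new=⊤  old=+  +wl: 5
  step 10. node 5  ⊔preds=⊤  new=⊤  stable

Least fixpoint reached:
  node 0: −
  node 1: +
  node 2: ⊤
  node 3: +
  node 4: +
  node 5: ⊤
  node 6: −
  node 7: +

−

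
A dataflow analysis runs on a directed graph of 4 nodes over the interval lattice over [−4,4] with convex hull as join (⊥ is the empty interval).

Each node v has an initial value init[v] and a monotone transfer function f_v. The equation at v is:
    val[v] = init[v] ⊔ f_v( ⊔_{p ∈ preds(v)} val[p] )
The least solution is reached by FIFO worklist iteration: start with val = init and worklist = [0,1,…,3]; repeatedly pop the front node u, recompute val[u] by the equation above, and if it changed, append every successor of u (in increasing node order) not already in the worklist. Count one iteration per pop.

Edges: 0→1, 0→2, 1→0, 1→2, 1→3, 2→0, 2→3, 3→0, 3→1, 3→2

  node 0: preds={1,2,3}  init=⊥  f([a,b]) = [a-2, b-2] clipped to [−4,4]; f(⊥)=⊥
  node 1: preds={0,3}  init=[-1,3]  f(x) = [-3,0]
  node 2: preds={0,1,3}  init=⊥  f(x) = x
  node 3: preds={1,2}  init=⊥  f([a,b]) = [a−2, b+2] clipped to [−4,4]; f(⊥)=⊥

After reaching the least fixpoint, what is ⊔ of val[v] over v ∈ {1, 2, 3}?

Trace (9 dequeues):
  [1] u=0 | in [-1,3] | out [-3,1] | prev ⊥ | push {}
  [2] u=1 | in [-3,1] | out [-3,3] | prev [-1,3] | push {0}
  [3] u=2 | in [-3,3] | out [-3,3] | prev ⊥ | push {}
  [4] u=3 | in [-3,3] | out [-4,4] | prev ⊥ | push {1,2}
  [5] u=0 | in [-4,4] | out [-4,2] | prev [-3,1] | push {}
  [6] u=1 | in [-4,4] | out [-3,3] | ==
  [7] u=2 | in [-4,4] | out [-4,4] | prev [-3,3] | push {0,3}
  [8] u=0 | in [-4,4] | out [-4,2] | ==
  [9] u=3 | in [-4,4] | out [-4,4] | ==

Converged values:
  [0] [-4,2]
  [1] [-3,3]
  [2] [-4,4]
  [3] [-4,4]

[-4,4]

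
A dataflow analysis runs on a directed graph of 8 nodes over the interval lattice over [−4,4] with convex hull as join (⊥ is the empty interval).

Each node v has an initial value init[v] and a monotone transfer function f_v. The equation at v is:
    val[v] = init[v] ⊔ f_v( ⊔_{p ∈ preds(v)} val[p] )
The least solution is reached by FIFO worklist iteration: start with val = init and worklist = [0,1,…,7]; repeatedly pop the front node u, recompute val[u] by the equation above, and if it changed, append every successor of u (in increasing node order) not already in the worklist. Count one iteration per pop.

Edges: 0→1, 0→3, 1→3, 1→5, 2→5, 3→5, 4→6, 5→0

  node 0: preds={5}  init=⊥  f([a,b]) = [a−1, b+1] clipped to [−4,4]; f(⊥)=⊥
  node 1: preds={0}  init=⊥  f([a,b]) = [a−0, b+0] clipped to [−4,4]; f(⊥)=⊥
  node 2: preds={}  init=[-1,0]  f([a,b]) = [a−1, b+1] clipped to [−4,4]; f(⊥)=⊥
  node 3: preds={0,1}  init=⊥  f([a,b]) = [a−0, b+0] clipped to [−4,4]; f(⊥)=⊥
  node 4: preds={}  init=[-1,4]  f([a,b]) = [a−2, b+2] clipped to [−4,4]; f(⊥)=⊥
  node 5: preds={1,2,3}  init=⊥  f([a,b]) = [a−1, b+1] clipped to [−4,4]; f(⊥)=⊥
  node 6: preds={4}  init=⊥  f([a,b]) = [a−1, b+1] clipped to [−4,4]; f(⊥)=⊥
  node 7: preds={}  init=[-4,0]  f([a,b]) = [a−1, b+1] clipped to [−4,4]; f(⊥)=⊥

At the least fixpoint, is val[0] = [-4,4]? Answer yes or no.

Iteration log — 17 steps:
  step 1. node 0  ⊔preds=⊥  new=⊥  stable
  step 2. node 1  ⊔preds=⊥  new=⊥  stable
  step 3. node 2  ⊔preds=⊥  new=[-1,0]  stable
  step 4. node 3  ⊔preds=⊥  new=⊥  stable
  step 5. node 4  ⊔preds=⊥  new=[-1,4]  stable
  step 6. node 5  ⊔preds=[-1,0]  new=[-2,1]  old=⊥  +wl: 0
  step 7. node 6  ⊔preds=[-1,4]  new=[-2,4]  old=⊥  +wl: 
  step 8. node 7  ⊔preds=⊥  new=[-4,0]  stable
  step 9. node 0  ⊔preds=[-2,1]  new=[-3,2]  old=⊥  +wl: 1,3
  step 10. node 1  ⊔preds=[-3,2]  new=[-3,2]  old=⊥  +wl: 5
  step 11. node 3  ⊔preds=[-3,2]  new=[-3,2]  old=⊥  +wl: 
  step 12. node 5  ⊔preds=[-3,2]  new=[-4,3]  old=[-2,1]  +wl: 0
  step 13. node 0  ⊔preds=[-4,3]  new=[-4,4]  old=[-3,2]  +wl: 1,3
  step 14. node 1  ⊔preds=[-4,4]  new=[-4,4]  old=[-3,2]  +wl: 5
  step 15. node 3  ⊔preds=[-4,4]  new=[-4,4]  old=[-3,2]  +wl: 
  step 16. node 5  ⊔preds=[-4,4]  new=[-4,4]  old=[-4,3]  +wl: 0
  step 17. node 0  ⊔preds=[-4,4]  new=[-4,4]  stable

Least fixpoint reached:
  node 0: [-4,4]
  node 1: [-4,4]
  node 2: [-1,0]
  node 3: [-4,4]
  node 4: [-1,4]
  node 5: [-4,4]
  node 6: [-2,4]
  node 7: [-4,0]

yes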